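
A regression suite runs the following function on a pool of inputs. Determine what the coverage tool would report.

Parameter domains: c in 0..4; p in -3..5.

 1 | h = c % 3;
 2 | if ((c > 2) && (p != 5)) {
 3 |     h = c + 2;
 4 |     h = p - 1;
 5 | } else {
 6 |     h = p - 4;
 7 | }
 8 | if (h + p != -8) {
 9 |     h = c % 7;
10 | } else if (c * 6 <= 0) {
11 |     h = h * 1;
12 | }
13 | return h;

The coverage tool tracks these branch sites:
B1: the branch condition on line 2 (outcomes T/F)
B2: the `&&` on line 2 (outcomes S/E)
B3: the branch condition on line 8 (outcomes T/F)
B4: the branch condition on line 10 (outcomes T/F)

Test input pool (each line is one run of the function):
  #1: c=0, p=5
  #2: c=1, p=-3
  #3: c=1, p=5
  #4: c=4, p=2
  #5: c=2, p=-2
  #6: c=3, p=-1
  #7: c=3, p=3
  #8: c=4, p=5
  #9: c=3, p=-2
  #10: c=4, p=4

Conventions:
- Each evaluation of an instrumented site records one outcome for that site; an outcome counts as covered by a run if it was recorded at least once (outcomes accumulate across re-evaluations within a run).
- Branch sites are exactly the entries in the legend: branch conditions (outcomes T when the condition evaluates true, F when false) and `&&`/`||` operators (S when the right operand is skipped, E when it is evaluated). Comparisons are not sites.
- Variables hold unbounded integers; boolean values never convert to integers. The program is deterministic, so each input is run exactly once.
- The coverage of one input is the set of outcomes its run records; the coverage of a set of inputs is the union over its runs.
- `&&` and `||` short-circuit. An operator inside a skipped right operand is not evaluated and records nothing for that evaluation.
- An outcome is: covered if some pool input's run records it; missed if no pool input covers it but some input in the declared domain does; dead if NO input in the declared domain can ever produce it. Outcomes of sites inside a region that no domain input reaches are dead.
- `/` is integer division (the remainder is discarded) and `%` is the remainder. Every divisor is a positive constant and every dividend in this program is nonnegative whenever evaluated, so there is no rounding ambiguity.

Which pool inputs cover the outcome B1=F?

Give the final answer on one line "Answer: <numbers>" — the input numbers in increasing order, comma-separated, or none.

input #1 (c=0, p=5): covers B1=F
input #2 (c=1, p=-3): covers B1=F
input #3 (c=1, p=5): covers B1=F
input #4 (c=4, p=2): misses B1=F
input #5 (c=2, p=-2): covers B1=F
input #6 (c=3, p=-1): misses B1=F
input #7 (c=3, p=3): misses B1=F
input #8 (c=4, p=5): covers B1=F
input #9 (c=3, p=-2): misses B1=F
input #10 (c=4, p=4): misses B1=F

Answer: 1, 2, 3, 5, 8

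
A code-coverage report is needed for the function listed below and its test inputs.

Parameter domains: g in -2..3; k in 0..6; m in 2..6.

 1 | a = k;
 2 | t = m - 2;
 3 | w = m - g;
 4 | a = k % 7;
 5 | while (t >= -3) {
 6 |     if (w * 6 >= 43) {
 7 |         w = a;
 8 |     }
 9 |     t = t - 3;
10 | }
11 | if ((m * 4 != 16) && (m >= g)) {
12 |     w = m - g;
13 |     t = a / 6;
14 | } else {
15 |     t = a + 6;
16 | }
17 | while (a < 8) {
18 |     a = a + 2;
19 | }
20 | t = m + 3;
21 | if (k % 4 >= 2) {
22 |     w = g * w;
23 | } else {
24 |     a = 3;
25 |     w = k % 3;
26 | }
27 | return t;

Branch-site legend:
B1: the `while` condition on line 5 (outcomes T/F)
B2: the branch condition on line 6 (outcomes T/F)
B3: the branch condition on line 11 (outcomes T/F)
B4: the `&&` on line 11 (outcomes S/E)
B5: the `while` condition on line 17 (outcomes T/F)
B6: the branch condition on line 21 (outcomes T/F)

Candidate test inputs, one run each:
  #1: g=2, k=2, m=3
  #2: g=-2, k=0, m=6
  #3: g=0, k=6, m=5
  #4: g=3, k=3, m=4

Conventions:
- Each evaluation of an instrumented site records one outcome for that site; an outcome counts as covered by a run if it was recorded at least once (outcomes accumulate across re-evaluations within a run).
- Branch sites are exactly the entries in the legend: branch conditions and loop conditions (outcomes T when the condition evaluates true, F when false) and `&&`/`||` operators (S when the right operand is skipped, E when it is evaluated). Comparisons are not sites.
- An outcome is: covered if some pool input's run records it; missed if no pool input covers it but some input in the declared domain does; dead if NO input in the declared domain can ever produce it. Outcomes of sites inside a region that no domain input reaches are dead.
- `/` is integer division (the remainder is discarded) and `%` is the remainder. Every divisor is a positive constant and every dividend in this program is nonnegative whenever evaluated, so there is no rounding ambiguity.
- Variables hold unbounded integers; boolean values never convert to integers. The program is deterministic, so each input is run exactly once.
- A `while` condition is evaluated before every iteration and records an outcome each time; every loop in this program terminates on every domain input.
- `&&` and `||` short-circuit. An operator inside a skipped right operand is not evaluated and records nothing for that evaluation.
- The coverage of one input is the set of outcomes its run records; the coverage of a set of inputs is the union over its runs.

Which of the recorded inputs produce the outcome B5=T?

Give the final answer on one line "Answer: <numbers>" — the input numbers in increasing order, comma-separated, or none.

input #1 (g=2, k=2, m=3): records B5=T
input #2 (g=-2, k=0, m=6): records B5=T
input #3 (g=0, k=6, m=5): records B5=T
input #4 (g=3, k=3, m=4): records B5=T

Answer: 1, 2, 3, 4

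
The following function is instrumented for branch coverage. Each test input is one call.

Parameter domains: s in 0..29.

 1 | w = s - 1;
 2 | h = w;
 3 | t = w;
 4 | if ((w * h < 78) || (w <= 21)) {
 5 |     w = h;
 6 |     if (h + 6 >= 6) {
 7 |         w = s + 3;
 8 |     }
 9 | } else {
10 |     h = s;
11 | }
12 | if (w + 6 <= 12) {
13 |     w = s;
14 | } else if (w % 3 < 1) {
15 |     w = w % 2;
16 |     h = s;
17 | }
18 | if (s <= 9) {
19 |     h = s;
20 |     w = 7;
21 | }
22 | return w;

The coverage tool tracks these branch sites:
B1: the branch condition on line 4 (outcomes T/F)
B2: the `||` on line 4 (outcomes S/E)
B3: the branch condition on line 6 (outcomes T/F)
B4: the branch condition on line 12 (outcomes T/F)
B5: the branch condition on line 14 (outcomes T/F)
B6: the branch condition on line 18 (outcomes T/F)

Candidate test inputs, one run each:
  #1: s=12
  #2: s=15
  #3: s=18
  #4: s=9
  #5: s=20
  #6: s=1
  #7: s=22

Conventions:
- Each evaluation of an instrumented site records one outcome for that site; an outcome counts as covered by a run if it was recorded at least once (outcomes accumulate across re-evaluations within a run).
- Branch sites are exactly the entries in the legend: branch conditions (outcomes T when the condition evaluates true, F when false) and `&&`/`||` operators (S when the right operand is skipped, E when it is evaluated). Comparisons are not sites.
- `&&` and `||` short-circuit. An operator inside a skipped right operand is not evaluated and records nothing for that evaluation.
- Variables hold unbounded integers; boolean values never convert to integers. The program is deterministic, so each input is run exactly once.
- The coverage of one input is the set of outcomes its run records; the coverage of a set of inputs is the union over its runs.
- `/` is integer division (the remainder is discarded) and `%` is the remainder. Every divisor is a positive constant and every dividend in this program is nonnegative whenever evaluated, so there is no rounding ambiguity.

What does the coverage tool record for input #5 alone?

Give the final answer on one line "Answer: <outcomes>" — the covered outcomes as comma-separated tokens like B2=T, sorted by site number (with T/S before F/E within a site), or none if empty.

Simulating input #5 (s=20) step by step:
  B2->E, B1->T, B3->T, B4->F, B5->F, B6->F
collecting distinct outcomes: B1=T, B2=E, B3=T, B4=F, B5=F, B6=F

Answer: B1=T, B2=E, B3=T, B4=F, B5=F, B6=F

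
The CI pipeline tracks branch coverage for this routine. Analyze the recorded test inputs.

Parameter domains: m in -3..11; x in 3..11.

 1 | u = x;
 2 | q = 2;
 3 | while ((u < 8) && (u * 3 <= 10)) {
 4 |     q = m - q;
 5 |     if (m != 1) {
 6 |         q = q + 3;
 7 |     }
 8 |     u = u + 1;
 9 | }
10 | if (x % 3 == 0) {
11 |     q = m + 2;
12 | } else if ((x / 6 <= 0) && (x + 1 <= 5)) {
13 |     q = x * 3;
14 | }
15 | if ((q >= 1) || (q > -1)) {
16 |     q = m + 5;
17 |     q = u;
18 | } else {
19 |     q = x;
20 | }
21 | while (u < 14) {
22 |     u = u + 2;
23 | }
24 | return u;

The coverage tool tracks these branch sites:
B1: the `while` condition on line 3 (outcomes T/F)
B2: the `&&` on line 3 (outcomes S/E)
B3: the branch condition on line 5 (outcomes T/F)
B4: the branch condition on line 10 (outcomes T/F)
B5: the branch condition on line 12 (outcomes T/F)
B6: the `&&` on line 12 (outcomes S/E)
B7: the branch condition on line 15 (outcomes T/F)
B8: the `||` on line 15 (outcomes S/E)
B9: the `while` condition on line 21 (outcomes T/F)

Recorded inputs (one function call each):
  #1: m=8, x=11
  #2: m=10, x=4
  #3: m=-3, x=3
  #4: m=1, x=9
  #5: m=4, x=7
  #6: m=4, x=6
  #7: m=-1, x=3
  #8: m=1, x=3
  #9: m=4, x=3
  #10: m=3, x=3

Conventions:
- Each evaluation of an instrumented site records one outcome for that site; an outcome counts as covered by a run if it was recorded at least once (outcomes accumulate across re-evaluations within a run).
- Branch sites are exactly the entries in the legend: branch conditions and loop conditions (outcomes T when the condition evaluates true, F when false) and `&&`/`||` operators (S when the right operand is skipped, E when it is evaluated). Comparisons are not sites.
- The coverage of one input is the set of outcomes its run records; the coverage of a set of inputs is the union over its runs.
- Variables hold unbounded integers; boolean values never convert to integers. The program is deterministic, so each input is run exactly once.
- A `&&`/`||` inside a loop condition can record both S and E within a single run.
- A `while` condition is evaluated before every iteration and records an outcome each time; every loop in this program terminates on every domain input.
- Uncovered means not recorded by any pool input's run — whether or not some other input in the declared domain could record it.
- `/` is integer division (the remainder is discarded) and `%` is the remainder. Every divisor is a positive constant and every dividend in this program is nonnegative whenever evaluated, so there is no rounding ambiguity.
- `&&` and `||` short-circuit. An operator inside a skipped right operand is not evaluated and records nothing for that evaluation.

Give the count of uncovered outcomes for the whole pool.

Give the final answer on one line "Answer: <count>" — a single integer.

run #1 (m=8, x=11) runs B2->S, B1->F, B4->F, B6->S, B5->F, B8->S, B7->T, B9->T, B9->T, B9->F; records B1=F, B2=S, B4=F, B5=F, B6=S, B7=T, B8=S, B9=T, B9=F
run #2 (m=10, x=4) runs B2->E, B1->F, B4->F, B6->E, B5->T, B8->S, B7->T, B9->T, B9->T, B9->T, B9->T, B9->T, B9->F; records B1=F, B2=E, B4=F, B5=T, B6=E, B7=T, B8=S, B9=T, B9=F
run #3 (m=-3, x=3) runs B2->E, B1->T, B3->T, B2->E, B1->F, B4->T, B8->E, B7->F, B9->T, B9->T, B9->T, B9->T, B9->T, B9->F; records B1=T, B1=F, B2=E, B3=T, B4=T, B7=F, B8=E, B9=T, B9=F
run #4 (m=1, x=9) runs B2->S, B1->F, B4->T, B8->S, B7->T, B9->T, B9->T, B9->T, B9->F; records B1=F, B2=S, B4=T, B7=T, B8=S, B9=T, B9=F
run #5 (m=4, x=7) runs B2->E, B1->F, B4->F, B6->S, B5->F, B8->S, B7->T, B9->T, B9->T, B9->T, B9->T, B9->F; records B1=F, B2=E, B4=F, B5=F, B6=S, B7=T, B8=S, B9=T, B9=F
run #6 (m=4, x=6) runs B2->E, B1->F, B4->T, B8->S, B7->T, B9->T, B9->T, B9->T, B9->T, B9->F; records B1=F, B2=E, B4=T, B7=T, B8=S, B9=T, B9=F
run #7 (m=-1, x=3) runs B2->E, B1->T, B3->T, B2->E, B1->F, B4->T, B8->S, B7->T, B9->T, B9->T, B9->T, B9->T, B9->T, B9->F; records B1=T, B1=F, B2=E, B3=T, B4=T, B7=T, B8=S, B9=T, B9=F
run #8 (m=1, x=3) runs B2->E, B1->T, B3->F, B2->E, B1->F, B4->T, B8->S, B7->T, B9->T, B9->T, B9->T, B9->T, B9->T, B9->F; records B1=T, B1=F, B2=E, B3=F, B4=T, B7=T, B8=S, B9=T, B9=F
run #9 (m=4, x=3) runs B2->E, B1->T, B3->T, B2->E, B1->F, B4->T, B8->S, B7->T, B9->T, B9->T, B9->T, B9->T, B9->T, B9->F; records B1=T, B1=F, B2=E, B3=T, B4=T, B7=T, B8=S, B9=T, B9=F
run #10 (m=3, x=3) runs B2->E, B1->T, B3->T, B2->E, B1->F, B4->T, B8->S, B7->T, B9->T, B9->T, B9->T, B9->T, B9->T, B9->F; records B1=T, B1=F, B2=E, B3=T, B4=T, B7=T, B8=S, B9=T, B9=F
union over the pool: B1=T, B1=F, B2=S, B2=E, B3=T, B3=F, B4=T, B4=F, B5=T, B5=F, B6=S, B6=E, B7=T, B7=F, B8=S, B8=E, B9=T, B9=F
uncovered (0 of 18): none

Answer: 0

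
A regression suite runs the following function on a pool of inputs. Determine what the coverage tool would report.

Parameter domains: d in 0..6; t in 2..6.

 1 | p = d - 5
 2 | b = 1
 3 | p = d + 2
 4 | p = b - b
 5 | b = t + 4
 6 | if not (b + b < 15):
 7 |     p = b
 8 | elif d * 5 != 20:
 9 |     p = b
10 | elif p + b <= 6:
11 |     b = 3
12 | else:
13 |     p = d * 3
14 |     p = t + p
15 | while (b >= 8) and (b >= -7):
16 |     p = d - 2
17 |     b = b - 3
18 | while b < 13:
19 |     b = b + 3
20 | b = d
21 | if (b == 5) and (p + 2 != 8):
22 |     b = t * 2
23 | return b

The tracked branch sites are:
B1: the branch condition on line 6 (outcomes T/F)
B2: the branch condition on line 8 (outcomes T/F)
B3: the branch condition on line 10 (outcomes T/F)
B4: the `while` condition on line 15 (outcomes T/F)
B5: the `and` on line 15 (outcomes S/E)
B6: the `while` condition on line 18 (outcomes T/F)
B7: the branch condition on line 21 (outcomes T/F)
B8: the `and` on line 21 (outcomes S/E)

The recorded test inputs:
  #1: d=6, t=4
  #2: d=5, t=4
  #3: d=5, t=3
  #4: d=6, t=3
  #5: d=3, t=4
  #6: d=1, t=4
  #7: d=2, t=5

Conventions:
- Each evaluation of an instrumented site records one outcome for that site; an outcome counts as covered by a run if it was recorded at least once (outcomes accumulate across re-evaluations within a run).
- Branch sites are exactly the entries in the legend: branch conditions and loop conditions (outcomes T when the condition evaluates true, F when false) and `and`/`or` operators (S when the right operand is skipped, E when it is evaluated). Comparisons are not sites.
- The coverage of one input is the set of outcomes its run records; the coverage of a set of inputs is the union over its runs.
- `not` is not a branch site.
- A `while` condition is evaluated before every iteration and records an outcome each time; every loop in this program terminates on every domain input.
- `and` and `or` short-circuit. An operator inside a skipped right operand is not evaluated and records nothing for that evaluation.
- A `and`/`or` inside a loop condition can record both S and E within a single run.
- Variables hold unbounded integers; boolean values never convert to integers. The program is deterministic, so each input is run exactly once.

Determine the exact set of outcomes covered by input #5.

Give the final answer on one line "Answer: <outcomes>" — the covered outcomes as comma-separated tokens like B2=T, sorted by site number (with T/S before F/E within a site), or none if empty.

Simulating input #5 (d=3, t=4) step by step:
  B1->T, B5->E, B4->T, B5->S, B4->F, B6->T, B6->T, B6->T, B6->F, B8->S
  B7->F
as a set, this run covers: B1=T, B4=T, B4=F, B5=S, B5=E, B6=T, B6=F, B7=F, B8=S

Answer: B1=T, B4=T, B4=F, B5=S, B5=E, B6=T, B6=F, B7=F, B8=S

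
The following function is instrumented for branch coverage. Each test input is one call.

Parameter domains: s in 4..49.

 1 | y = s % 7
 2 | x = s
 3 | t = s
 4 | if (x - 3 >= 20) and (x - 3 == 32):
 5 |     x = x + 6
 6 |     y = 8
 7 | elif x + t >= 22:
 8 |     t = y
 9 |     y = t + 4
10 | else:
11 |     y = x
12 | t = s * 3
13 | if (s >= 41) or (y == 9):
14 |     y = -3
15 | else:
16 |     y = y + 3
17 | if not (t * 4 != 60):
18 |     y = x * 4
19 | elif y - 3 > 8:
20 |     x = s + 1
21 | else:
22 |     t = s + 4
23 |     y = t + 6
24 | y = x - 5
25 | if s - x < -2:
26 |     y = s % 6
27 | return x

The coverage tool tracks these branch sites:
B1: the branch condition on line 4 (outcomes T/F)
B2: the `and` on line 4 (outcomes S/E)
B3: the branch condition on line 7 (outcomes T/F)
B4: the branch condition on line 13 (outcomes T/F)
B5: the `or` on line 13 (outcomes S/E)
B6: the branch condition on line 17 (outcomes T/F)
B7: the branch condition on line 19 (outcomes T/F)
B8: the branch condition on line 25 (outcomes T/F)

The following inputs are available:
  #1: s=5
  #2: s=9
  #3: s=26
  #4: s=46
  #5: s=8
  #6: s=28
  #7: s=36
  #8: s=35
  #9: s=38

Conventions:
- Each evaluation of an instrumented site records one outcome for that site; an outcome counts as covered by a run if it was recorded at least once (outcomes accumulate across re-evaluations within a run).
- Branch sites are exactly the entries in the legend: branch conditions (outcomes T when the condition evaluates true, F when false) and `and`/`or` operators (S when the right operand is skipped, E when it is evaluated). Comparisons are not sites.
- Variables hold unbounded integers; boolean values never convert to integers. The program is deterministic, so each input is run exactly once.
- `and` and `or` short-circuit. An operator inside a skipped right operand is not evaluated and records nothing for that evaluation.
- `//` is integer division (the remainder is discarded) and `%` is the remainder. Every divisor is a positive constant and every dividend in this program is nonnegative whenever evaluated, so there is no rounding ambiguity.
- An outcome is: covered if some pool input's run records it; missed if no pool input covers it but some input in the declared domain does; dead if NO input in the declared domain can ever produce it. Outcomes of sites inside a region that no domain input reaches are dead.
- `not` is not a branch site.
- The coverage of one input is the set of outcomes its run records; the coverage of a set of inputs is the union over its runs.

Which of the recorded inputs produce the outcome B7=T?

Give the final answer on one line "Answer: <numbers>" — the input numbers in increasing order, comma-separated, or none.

input #1 (s=5): does not record B7=T
input #2 (s=9): does not record B7=T
input #3 (s=26): does not record B7=T
input #4 (s=46): does not record B7=T
input #5 (s=8): does not record B7=T
input #6 (s=28): does not record B7=T
input #7 (s=36): does not record B7=T
input #8 (s=35): does not record B7=T
input #9 (s=38): does not record B7=T

Answer: none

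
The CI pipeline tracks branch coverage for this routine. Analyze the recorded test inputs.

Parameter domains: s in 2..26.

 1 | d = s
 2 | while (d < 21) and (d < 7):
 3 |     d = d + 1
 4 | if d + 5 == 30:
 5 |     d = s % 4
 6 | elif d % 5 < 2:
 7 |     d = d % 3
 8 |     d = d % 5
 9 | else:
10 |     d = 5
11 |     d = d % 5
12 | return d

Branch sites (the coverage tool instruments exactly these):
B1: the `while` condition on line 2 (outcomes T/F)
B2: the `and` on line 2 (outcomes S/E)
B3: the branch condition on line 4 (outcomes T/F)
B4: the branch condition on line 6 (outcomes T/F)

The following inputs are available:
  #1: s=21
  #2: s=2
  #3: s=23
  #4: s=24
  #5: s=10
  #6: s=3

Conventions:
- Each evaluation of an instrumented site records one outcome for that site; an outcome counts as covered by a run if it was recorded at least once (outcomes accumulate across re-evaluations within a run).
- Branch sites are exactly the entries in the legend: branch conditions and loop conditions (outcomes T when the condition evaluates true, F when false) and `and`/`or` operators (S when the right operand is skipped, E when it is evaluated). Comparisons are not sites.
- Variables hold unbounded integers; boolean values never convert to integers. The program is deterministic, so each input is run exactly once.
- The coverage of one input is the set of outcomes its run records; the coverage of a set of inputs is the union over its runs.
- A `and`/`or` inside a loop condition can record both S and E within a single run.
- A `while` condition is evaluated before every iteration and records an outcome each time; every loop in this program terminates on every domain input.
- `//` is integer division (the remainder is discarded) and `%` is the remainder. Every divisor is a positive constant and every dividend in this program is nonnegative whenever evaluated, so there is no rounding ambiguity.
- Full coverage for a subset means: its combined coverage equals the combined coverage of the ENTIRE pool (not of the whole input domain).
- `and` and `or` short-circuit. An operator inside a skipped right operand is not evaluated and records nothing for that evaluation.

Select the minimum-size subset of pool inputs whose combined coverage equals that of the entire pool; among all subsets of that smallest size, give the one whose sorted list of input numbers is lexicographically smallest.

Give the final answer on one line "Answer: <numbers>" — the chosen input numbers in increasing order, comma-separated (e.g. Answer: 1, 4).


test 1 (s=21) fires B2->S, B1->F, B3->F, B4->T; hits B1=F, B2=S, B3=F, B4=T
test 2 (s=2) fires B2->E, B1->T, B2->E, B1->T, B2->E, B1->T, B2->E, B1->T, B2->E, B1->T, B2->E, B1->F, B3->F, B4->F; hits B1=T, B1=F, B2=E, B3=F, B4=F
test 3 (s=23) fires B2->S, B1->F, B3->F, B4->F; hits B1=F, B2=S, B3=F, B4=F
test 4 (s=24) fires B2->S, B1->F, B3->F, B4->F; hits B1=F, B2=S, B3=F, B4=F
test 5 (s=10) fires B2->E, B1->F, B3->F, B4->T; hits B1=F, B2=E, B3=F, B4=T
test 6 (s=3) fires B2->E, B1->T, B2->E, B1->T, B2->E, B1->T, B2->E, B1->T, B2->E, B1->F, B3->F, B4->F; hits B1=T, B1=F, B2=E, B3=F, B4=F
union over all inputs: B1=T, B1=F, B2=S, B2=E, B3=F, B4=T, B4=F (7 outcomes)
size 1 is not enough: best union over all size-1 subsets is 5/7
the canonical winner is {1, 2}: size 2, full 7-outcome coverage, earliest index list among size-2 covers
Answer: 1, 2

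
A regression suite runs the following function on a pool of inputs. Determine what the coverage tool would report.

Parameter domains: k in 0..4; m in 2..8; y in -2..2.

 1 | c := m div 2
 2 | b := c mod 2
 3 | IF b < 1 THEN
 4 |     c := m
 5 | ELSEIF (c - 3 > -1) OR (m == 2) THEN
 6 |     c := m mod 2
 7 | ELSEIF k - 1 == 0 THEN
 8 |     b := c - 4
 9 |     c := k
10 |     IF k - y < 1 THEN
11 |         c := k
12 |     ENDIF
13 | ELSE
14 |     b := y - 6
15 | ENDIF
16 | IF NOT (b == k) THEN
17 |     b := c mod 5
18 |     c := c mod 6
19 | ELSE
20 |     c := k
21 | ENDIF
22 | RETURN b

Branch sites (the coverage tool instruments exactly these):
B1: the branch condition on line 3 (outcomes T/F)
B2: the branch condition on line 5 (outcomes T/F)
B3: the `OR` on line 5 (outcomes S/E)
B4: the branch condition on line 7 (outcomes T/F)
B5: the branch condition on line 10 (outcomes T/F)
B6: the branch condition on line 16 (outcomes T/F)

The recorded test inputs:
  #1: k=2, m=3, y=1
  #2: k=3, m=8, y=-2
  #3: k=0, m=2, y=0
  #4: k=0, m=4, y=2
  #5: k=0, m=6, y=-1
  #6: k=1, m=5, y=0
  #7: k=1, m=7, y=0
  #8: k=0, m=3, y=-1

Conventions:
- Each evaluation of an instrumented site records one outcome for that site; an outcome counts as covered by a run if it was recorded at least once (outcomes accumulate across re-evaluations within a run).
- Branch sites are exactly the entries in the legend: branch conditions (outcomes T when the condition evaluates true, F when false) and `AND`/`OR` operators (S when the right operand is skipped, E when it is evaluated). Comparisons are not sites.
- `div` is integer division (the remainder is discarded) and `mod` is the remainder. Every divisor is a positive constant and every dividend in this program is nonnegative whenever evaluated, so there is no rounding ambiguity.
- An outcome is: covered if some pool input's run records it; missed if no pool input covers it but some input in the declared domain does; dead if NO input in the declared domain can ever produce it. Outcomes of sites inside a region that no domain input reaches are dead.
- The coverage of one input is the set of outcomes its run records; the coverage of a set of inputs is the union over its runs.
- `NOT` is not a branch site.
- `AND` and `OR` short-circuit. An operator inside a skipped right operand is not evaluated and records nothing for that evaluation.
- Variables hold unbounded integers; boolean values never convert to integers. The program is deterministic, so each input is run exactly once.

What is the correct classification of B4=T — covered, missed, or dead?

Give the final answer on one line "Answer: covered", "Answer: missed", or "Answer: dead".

no pool input records B4=T
but domain input (k=1, m=3, y=-2) does record it -> reachable, so missed

Answer: missed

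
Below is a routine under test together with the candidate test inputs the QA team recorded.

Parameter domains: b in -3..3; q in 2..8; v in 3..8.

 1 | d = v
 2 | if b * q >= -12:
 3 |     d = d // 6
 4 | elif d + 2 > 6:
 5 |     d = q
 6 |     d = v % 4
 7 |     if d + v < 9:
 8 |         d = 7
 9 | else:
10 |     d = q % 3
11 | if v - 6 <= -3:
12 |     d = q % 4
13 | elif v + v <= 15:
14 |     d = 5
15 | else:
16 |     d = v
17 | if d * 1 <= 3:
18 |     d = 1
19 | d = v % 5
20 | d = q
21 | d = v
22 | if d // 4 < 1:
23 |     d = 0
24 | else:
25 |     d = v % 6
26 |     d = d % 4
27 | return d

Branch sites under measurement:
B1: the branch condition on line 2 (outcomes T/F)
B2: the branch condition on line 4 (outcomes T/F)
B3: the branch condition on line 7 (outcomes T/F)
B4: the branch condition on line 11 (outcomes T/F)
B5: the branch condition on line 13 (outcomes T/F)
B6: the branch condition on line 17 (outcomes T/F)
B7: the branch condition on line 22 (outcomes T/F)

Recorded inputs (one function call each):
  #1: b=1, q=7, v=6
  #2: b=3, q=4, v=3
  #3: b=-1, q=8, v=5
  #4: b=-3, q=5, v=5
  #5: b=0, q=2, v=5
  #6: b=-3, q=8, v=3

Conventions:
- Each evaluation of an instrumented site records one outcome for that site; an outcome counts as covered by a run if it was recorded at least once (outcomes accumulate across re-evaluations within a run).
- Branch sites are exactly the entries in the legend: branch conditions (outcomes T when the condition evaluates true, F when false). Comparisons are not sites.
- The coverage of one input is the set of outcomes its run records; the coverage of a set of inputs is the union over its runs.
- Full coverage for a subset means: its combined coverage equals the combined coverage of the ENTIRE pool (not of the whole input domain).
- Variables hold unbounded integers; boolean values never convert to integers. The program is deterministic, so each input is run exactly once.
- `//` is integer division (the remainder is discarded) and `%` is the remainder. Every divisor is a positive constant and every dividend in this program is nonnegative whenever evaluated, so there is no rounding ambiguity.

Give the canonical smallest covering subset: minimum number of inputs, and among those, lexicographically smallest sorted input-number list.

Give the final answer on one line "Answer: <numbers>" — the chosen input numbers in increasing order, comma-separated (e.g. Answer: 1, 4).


test 1 (b=1, q=7, v=6) hits B1=T, B4=F, B5=T, B6=F, B7=F
test 2 (b=3, q=4, v=3) hits B1=T, B4=T, B6=T, B7=T
test 3 (b=-1, q=8, v=5) hits B1=T, B4=F, B5=T, B6=F, B7=F
test 4 (b=-3, q=5, v=5) hits B1=F, B2=T, B3=T, B4=F, B5=T, B6=F, B7=F
test 5 (b=0, q=2, v=5) hits B1=T, B4=F, B5=T, B6=F, B7=F
test 6 (b=-3, q=8, v=3) hits B1=F, B2=F, B4=T, B6=T, B7=T
pool-wide coverage (12 outcomes): B1=T, B1=F, B2=T, B2=F, B3=T, B4=T, B4=F, B5=T, B6=T, B6=F, B7=T, B7=F
checked all size-1 subsets: none covers 12 outcomes (max 7/12)
checked all size-2 subsets: none covers 12 outcomes (max 11/12)
the canonical winner is {1, 4, 6}: size 3, full 12-outcome coverage, earliest index list among size-3 covers
Answer: 1, 4, 6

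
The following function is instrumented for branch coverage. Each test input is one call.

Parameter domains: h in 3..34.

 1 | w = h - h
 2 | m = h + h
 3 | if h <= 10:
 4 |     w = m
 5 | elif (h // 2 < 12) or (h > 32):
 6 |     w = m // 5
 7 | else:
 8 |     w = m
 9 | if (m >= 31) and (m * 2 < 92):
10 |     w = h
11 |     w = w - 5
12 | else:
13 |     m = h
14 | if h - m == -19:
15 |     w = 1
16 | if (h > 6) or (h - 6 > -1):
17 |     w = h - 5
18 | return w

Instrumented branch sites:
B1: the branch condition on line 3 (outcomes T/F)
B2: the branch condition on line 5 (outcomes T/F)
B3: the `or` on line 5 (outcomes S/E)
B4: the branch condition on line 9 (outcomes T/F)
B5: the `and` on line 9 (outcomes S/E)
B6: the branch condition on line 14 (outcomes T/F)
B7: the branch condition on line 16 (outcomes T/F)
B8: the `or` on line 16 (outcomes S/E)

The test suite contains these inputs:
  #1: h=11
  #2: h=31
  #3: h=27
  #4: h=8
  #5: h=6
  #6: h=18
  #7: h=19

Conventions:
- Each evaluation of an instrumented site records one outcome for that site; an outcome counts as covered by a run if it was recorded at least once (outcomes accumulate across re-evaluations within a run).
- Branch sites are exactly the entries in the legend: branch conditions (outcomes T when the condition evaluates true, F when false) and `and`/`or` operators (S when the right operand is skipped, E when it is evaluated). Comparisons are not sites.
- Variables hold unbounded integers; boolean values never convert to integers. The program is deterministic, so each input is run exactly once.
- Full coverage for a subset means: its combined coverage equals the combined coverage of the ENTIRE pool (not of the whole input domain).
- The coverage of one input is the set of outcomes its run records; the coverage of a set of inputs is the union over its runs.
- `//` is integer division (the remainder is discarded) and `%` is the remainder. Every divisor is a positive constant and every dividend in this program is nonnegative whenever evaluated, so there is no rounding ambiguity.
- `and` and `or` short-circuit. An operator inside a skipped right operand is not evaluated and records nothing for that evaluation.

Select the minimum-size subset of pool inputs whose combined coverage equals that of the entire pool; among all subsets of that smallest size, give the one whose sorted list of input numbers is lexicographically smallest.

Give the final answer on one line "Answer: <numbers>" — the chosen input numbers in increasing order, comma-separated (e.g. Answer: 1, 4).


run #1 (h=11) runs B1->F, B3->S, B2->T, B5->S, B4->F, B6->F, B8->S, B7->T; records B1=F, B2=T, B3=S, B4=F, B5=S, B6=F, B7=T, B8=S
run #2 (h=31) runs B1->F, B3->E, B2->F, B5->E, B4->F, B6->F, B8->S, B7->T; records B1=F, B2=F, B3=E, B4=F, B5=E, B6=F, B7=T, B8=S
run #3 (h=27) runs B1->F, B3->E, B2->F, B5->E, B4->F, B6->F, B8->S, B7->T; records B1=F, B2=F, B3=E, B4=F, B5=E, B6=F, B7=T, B8=S
run #4 (h=8) runs B1->T, B5->S, B4->F, B6->F, B8->S, B7->T; records B1=T, B4=F, B5=S, B6=F, B7=T, B8=S
run #5 (h=6) runs B1->T, B5->S, B4->F, B6->F, B8->E, B7->T; records B1=T, B4=F, B5=S, B6=F, B7=T, B8=E
run #6 (h=18) runs B1->F, B3->S, B2->T, B5->E, B4->T, B6->F, B8->S, B7->T; records B1=F, B2=T, B3=S, B4=T, B5=E, B6=F, B7=T, B8=S
run #7 (h=19) runs B1->F, B3->S, B2->T, B5->E, B4->T, B6->T, B8->S, B7->T; records B1=F, B2=T, B3=S, B4=T, B5=E, B6=T, B7=T, B8=S
union over all inputs: B1=T, B1=F, B2=T, B2=F, B3=S, B3=E, B4=T, B4=F, B5=S, B5=E, B6=T, B6=F, B7=T, B8=S, B8=E (15 outcomes)
no size-1 subset reaches all 15 outcomes (best union: 8/15)
no size-2 subset reaches all 15 outcomes (best union: 13/15)
inputs {2, 5, 7} (size 3) cover everything; no size-3 subset with a lexicographically smaller index list covers all 15
Answer: 2, 5, 7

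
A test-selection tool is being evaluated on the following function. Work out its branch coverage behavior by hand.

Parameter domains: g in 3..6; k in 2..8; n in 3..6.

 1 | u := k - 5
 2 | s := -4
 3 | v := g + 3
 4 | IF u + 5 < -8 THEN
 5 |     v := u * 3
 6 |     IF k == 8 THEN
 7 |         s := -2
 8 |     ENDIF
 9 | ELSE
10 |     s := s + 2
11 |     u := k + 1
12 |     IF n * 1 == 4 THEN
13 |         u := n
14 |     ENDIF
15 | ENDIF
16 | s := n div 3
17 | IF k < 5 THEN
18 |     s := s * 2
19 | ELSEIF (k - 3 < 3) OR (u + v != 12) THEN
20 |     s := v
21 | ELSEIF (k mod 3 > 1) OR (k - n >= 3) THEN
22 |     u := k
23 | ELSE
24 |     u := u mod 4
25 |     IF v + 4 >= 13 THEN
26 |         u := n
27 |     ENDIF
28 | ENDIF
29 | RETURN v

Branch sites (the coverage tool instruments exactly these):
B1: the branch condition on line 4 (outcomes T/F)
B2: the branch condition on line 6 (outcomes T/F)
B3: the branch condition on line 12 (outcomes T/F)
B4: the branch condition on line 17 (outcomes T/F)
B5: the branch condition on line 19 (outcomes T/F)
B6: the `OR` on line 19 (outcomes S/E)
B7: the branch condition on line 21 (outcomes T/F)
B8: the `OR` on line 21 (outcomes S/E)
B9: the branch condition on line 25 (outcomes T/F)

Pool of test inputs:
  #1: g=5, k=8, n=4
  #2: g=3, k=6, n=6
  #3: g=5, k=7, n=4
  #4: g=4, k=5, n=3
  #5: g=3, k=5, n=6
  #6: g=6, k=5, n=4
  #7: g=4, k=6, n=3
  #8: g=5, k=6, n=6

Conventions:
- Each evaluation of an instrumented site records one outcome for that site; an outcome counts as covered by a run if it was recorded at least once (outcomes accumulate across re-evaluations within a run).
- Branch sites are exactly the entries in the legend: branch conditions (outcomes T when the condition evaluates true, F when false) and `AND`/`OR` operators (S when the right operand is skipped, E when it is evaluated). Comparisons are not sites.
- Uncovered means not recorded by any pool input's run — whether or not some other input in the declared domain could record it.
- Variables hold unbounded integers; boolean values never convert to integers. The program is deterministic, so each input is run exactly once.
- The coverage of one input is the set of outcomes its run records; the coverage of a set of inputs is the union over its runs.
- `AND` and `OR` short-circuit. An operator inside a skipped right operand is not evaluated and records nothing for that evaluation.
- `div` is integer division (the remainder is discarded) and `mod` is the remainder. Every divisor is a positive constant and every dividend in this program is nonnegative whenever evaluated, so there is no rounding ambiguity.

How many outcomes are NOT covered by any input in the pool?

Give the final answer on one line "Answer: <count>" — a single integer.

run #1 (g=5, k=8, n=4) records B1=F, B3=T, B4=F, B5=F, B6=E, B7=T, B8=S
run #2 (g=3, k=6, n=6) records B1=F, B3=F, B4=F, B5=T, B6=E
run #3 (g=5, k=7, n=4) records B1=F, B3=T, B4=F, B5=F, B6=E, B7=T, B8=E
run #4 (g=4, k=5, n=3) records B1=F, B3=F, B4=F, B5=T, B6=S
run #5 (g=3, k=5, n=6) records B1=F, B3=F, B4=F, B5=T, B6=S
run #6 (g=6, k=5, n=4) records B1=F, B3=T, B4=F, B5=T, B6=S
run #7 (g=4, k=6, n=3) records B1=F, B3=F, B4=F, B5=T, B6=E
run #8 (g=5, k=6, n=6) records B1=F, B3=F, B4=F, B5=T, B6=E
union over the pool: B1=F, B3=T, B3=F, B4=F, B5=T, B5=F, B6=S, B6=E, B7=T, B8=S, B8=E
uncovered (7 of 18): B1=T, B2=T, B2=F, B4=T, B7=F, B9=T, B9=F

Answer: 7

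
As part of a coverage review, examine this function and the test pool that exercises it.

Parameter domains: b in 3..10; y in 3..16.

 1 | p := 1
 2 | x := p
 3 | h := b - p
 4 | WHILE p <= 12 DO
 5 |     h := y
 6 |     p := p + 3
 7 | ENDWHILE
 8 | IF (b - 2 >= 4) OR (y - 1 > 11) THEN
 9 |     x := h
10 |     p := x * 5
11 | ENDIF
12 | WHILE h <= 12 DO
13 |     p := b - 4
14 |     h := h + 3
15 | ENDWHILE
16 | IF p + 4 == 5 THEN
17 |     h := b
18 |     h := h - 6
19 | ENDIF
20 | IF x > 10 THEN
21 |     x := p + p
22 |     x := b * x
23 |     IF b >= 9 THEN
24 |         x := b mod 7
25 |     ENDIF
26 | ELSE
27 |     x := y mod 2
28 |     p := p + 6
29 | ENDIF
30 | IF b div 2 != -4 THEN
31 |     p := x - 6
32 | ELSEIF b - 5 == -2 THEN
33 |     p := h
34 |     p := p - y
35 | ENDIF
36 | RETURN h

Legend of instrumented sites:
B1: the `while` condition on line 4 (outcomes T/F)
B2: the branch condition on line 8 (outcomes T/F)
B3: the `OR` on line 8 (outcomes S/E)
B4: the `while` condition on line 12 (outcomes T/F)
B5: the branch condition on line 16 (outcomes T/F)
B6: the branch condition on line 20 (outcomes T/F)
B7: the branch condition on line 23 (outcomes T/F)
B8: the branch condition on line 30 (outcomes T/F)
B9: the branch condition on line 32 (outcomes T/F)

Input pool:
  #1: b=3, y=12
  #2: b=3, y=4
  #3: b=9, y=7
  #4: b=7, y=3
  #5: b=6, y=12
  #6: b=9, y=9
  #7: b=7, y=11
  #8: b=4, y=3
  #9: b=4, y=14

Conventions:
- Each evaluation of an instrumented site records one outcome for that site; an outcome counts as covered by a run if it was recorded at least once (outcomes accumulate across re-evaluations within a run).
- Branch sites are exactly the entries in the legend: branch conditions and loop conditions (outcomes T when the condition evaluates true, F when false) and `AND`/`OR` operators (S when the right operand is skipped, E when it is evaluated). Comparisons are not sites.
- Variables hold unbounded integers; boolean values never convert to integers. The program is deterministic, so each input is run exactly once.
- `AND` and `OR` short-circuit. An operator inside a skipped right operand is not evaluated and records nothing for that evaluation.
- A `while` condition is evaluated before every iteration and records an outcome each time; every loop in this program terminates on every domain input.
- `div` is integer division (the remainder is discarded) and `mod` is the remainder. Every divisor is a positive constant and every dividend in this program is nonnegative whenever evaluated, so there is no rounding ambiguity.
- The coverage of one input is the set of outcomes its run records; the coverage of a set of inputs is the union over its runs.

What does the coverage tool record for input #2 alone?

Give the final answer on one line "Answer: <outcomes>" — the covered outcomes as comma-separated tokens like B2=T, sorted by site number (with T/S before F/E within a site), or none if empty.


Simulating input #2 (b=3, y=4) step by step:
  B1->T, B1->T, B1->T, B1->T, B1->F, B3->E, B2->F, B4->T, B4->T, B4->T
  B4->F, B5->F, B6->F, B8->T
deduplicating events, the covered set is: B1=T, B1=F, B2=F, B3=E, B4=T, B4=F, B5=F, B6=F, B8=T
Answer: B1=T, B1=F, B2=F, B3=E, B4=T, B4=F, B5=F, B6=F, B8=T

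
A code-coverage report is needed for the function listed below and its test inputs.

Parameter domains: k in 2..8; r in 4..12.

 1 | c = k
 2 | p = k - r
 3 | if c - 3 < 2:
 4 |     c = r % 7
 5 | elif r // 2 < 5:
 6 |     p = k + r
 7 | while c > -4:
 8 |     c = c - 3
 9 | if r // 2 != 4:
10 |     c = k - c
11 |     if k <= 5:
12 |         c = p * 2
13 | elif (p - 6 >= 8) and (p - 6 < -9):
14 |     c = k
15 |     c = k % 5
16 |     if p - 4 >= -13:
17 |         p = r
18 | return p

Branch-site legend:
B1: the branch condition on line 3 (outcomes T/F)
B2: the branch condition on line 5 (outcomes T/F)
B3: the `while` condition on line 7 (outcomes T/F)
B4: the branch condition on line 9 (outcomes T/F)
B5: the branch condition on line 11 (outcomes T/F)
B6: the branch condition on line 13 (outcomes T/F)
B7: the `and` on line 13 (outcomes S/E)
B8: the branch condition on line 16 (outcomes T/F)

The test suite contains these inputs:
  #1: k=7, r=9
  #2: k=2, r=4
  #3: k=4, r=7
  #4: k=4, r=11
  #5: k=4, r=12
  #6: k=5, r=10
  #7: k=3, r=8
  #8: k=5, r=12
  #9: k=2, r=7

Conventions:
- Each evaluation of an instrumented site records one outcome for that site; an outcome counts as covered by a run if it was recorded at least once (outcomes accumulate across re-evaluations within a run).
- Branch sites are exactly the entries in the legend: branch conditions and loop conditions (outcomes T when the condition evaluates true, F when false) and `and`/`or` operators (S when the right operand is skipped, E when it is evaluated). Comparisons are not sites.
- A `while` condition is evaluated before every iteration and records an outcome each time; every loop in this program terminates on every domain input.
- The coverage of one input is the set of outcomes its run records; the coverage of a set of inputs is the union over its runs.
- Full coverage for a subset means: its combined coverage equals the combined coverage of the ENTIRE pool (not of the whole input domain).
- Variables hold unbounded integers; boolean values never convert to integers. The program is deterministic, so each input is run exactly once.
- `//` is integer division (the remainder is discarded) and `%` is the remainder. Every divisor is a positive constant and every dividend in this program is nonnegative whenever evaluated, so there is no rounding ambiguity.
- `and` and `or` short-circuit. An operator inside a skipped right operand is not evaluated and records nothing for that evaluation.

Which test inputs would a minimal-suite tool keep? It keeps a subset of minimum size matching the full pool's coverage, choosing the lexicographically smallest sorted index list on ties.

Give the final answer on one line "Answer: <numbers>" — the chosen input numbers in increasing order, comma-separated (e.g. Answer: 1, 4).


run #1 (k=7, r=9) runs B1->F, B2->T, B3->T, B3->T, B3->T, B3->T, B3->F, B4->F, B7->E, B6->F; records B1=F, B2=T, B3=T, B3=F, B4=F, B6=F, B7=E
run #2 (k=2, r=4) runs B1->T, B3->T, B3->T, B3->T, B3->F, B4->T, B5->T; records B1=T, B3=T, B3=F, B4=T, B5=T
run #3 (k=4, r=7) runs B1->T, B3->T, B3->T, B3->F, B4->T, B5->T; records B1=T, B3=T, B3=F, B4=T, B5=T
run #4 (k=4, r=11) runs B1->T, B3->T, B3->T, B3->T, B3->F, B4->T, B5->T; records B1=T, B3=T, B3=F, B4=T, B5=T
run #5 (k=4, r=12) runs B1->T, B3->T, B3->T, B3->T, B3->F, B4->T, B5->T; records B1=T, B3=T, B3=F, B4=T, B5=T
run #6 (k=5, r=10) runs B1->F, B2->F, B3->T, B3->T, B3->T, B3->F, B4->T, B5->T; records B1=F, B2=F, B3=T, B3=F, B4=T, B5=T
run #7 (k=3, r=8) runs B1->T, B3->T, B3->T, B3->F, B4->F, B7->S, B6->F; records B1=T, B3=T, B3=F, B4=F, B6=F, B7=S
run #8 (k=5, r=12) runs B1->F, B2->F, B3->T, B3->T, B3->T, B3->F, B4->T, B5->T; records B1=F, B2=F, B3=T, B3=F, B4=T, B5=T
run #9 (k=2, r=7) runs B1->T, B3->T, B3->T, B3->F, B4->T, B5->T; records B1=T, B3=T, B3=F, B4=T, B5=T
pool-wide coverage (12 outcomes): B1=T, B1=F, B2=T, B2=F, B3=T, B3=F, B4=T, B4=F, B5=T, B6=F, B7=S, B7=E
no size-1 subset reaches all 12 outcomes (best union: 7/12)
no size-2 subset reaches all 12 outcomes (best union: 10/12)
the canonical winner is {1, 6, 7}: size 3, full 12-outcome coverage, earliest index list among size-3 covers
Answer: 1, 6, 7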